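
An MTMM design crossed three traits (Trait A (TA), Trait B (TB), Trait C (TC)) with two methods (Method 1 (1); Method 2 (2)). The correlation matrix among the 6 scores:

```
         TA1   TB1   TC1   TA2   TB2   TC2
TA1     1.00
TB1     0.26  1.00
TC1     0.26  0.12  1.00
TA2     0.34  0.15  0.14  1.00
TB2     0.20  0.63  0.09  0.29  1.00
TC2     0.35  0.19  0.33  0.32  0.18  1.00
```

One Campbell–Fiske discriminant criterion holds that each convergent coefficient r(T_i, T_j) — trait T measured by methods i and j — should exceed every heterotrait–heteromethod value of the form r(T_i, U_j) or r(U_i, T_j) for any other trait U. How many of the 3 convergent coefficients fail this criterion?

Each convergent coefficient versus the relevant comparison correlations:
TA (methods 1·2): 0.34 vs {0.20, 0.15, 0.35, 0.14} → fail.
TB (methods 1·2): 0.63 vs {0.15, 0.20, 0.19, 0.09} → pass.
TC (methods 1·2): 0.33 vs {0.14, 0.35, 0.09, 0.19} → fail.
2 of 3 fail.

2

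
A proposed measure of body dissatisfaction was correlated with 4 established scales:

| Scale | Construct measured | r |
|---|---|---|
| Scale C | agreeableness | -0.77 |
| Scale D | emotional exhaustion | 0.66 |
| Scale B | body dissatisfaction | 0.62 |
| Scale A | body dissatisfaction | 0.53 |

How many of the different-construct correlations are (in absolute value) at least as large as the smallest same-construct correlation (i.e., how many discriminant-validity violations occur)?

2

Convergent (same construct = body dissatisfaction): Scale B, Scale A.
Smallest convergent = 0.53. Discriminant |r|: 0.77, 0.66; count ≥ 0.53 → 2.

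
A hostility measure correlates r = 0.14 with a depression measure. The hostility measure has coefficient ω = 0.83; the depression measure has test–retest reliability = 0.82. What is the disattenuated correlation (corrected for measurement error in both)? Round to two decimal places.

r_true = r_obs / √(r_xx · r_yy) = 0.14 / √(0.83 × 0.82) = 0.14 / √0.6806 = 0.14 / 0.8250 ≈ 0.17.

0.17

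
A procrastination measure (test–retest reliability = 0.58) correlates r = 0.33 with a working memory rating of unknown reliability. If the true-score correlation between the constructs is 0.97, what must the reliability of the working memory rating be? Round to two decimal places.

0.20

r_true = r_obs / √(r_xx · r_yy) ⇒ 0.97 = 0.33 / √(0.58 · r_yy).
√(0.58 · r_yy) = 0.33 / 0.97 = 0.3402; 0.58 · r_yy = 0.1157; r_yy = 0.1157 / 0.58 ≈ 0.20.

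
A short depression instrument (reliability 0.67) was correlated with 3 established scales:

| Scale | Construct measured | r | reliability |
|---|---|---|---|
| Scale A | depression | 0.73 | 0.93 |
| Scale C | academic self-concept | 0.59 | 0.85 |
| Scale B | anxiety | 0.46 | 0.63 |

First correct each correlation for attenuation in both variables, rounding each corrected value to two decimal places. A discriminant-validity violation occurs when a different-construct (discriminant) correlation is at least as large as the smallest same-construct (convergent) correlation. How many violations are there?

0

Disattenuated r (r / √(r_scale · r_new)):
  Scale A (conv): 0.73 / √(0.93·0.67) = 0.92
  Scale C (disc): 0.59 / √(0.85·0.67) = 0.78
  Scale B (disc): 0.46 / √(0.63·0.67) = 0.71
Smallest convergent = 0.92. Discriminant values: 0.78, 0.71; count ≥ 0.92 → 0.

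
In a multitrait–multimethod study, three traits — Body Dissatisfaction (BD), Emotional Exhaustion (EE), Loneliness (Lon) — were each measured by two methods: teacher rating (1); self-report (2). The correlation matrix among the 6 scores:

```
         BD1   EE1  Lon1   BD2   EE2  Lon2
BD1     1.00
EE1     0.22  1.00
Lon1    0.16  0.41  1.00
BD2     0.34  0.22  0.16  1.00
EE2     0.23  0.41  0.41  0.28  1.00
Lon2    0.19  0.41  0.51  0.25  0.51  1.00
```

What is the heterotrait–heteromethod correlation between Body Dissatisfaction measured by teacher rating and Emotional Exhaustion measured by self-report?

Different traits and methods: r(BD1, EE2) = 0.23.

0.23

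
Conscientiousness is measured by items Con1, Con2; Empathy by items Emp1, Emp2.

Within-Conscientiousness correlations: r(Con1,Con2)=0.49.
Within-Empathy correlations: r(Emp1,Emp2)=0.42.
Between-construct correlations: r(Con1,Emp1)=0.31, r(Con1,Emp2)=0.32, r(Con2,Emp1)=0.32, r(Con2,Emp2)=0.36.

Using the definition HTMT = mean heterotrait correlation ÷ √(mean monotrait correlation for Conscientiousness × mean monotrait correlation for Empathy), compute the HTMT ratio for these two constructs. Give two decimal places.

0.72

Mean heterotrait r = 1.31/4 = 0.3275.
Mean within-Con = 0.49/1 = 0.4900; mean within-Emp = 0.42/1 = 0.4200.
Geometric mean = √(0.4900 × 0.4200) = 0.4537.
HTMT = 0.3275 / 0.4537 = 0.72.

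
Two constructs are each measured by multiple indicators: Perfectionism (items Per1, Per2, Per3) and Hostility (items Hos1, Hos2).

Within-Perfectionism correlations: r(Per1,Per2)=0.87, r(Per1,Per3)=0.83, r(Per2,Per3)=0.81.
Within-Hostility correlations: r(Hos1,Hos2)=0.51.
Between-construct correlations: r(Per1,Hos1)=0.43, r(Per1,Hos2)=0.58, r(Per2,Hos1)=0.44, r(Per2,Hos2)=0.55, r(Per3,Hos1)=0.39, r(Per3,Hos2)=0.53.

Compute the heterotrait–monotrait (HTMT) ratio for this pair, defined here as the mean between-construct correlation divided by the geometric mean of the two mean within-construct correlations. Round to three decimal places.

0.745

Mean between = 2.92/6 = 0.4867.
Mean within-Per = 2.51/3 = 0.8367; mean within-Hos = 0.51/1 = 0.5100.
Geometric mean = √(0.8367 × 0.5100) = 0.6532.
HTMT = 0.4867 / 0.6532 = 0.745.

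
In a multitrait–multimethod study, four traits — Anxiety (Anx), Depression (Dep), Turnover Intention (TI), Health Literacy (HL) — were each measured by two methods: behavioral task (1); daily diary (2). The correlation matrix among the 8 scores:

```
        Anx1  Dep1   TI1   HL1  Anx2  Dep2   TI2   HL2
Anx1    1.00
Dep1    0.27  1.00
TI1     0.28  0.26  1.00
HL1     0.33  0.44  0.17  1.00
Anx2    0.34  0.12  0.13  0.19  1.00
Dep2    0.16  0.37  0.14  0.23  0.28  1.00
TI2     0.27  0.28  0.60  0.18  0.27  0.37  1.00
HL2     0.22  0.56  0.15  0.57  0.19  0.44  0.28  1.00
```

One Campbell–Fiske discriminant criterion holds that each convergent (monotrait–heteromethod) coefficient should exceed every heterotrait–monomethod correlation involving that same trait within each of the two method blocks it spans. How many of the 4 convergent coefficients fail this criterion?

1

Checking each validity diagonal entry against its comparison values:
Anx (methods 1·2): 0.34 vs {0.27, 0.28, 0.28, 0.27, 0.33, 0.19} → pass.
Dep (methods 1·2): 0.37 vs {0.27, 0.28, 0.26, 0.37, 0.44, 0.44} → fail.
TI (methods 1·2): 0.60 vs {0.28, 0.27, 0.26, 0.37, 0.17, 0.28} → pass.
HL (methods 1·2): 0.57 vs {0.33, 0.19, 0.44, 0.44, 0.17, 0.28} → pass.
1 of 4 fail.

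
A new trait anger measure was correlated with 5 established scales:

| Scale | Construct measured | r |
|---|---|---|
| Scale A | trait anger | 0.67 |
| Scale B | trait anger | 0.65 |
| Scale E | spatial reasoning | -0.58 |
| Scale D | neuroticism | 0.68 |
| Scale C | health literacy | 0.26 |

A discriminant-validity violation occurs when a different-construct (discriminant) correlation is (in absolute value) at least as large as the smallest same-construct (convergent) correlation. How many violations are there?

Convergent (same construct = trait anger): Scale A, Scale B.
Smallest convergent = 0.65. Discriminant |r|: 0.58, 0.68, 0.26; count ≥ 0.65 → 1.

1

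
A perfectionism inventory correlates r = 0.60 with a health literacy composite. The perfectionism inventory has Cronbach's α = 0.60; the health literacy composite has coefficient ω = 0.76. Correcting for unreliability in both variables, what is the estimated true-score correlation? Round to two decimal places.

r_true = r_obs / √(r_xx · r_yy) = 0.60 / √(0.60 × 0.76) = 0.60 / √0.4560 = 0.60 / 0.6753 ≈ 0.89.

0.89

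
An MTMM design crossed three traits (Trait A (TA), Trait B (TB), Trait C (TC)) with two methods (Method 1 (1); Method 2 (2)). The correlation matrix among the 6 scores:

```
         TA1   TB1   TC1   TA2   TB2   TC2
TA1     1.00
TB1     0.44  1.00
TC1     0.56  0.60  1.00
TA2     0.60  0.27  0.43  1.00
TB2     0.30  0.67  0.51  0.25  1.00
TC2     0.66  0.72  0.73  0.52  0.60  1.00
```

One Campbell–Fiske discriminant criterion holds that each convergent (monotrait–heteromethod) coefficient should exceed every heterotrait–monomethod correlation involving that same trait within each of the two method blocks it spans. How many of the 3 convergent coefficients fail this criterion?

Checking each validity diagonal entry against its comparison values:
TA (methods 1·2): 0.60 vs {0.44, 0.25, 0.56, 0.52} → pass.
TB (methods 1·2): 0.67 vs {0.44, 0.25, 0.60, 0.60} → pass.
TC (methods 1·2): 0.73 vs {0.56, 0.52, 0.60, 0.60} → pass.
0 of 3 fail.

0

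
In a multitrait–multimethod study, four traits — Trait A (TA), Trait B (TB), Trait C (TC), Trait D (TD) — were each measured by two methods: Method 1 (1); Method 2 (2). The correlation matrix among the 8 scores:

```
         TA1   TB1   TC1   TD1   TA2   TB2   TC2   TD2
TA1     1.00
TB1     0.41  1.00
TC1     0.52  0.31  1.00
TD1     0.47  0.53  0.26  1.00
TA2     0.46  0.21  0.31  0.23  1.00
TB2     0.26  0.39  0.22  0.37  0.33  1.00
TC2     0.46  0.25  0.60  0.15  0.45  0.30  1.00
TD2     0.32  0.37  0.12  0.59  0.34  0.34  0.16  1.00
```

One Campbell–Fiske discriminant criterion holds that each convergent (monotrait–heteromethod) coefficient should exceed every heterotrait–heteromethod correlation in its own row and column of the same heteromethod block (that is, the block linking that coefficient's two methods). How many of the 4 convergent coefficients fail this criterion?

1

Checking each validity diagonal entry against its comparison values:
TA (methods 1·2): 0.46 vs {0.26, 0.21, 0.46, 0.31, 0.32, 0.23} → fail.
TB (methods 1·2): 0.39 vs {0.21, 0.26, 0.25, 0.22, 0.37, 0.37} → pass.
TC (methods 1·2): 0.60 vs {0.31, 0.46, 0.22, 0.25, 0.12, 0.15} → pass.
TD (methods 1·2): 0.59 vs {0.23, 0.32, 0.37, 0.37, 0.15, 0.12} → pass.
1 of 4 fail.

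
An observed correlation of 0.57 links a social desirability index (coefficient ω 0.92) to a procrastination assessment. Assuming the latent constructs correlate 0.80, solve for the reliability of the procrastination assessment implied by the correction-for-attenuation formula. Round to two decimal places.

0.55

r_true = r_obs / √(r_xx · r_yy) ⇒ 0.80 = 0.57 / √(0.92 · r_yy).
√(0.92 · r_yy) = 0.57 / 0.80 = 0.7125; 0.92 · r_yy = 0.5077; r_yy = 0.5077 / 0.92 ≈ 0.55.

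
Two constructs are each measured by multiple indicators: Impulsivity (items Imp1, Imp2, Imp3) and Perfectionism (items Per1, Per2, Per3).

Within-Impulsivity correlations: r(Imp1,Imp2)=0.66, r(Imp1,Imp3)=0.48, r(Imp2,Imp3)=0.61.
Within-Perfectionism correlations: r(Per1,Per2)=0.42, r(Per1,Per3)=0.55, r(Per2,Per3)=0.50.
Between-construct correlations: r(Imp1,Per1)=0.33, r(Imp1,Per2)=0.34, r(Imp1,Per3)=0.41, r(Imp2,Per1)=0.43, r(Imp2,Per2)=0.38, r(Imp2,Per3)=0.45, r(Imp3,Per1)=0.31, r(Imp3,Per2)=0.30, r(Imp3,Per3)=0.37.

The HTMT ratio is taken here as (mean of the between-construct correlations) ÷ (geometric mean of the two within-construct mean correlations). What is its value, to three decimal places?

0.690

Mean between = 3.32/9 = 0.3689.
Mean within-Imp = 1.75/3 = 0.5833; mean within-Per = 1.47/3 = 0.4900.
Geometric mean = √(0.5833 × 0.4900) = 0.5346.
HTMT = 0.3689 / 0.5346 = 0.690.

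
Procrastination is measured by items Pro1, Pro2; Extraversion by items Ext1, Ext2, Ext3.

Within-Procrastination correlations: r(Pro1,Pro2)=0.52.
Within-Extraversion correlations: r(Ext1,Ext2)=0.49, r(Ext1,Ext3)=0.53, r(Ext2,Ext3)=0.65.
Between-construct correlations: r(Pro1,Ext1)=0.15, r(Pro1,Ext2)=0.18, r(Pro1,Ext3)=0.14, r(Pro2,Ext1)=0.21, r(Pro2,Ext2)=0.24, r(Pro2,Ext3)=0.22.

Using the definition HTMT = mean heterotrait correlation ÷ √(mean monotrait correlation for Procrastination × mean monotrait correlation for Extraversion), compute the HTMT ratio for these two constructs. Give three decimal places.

0.353

Mean between = 1.14/6 = 0.1900.
Mean within-Pro = 0.52/1 = 0.5200; mean within-Ext = 1.67/3 = 0.5567.
Geometric mean = √(0.5200 × 0.5567) = 0.5380.
HTMT = 0.1900 / 0.5380 = 0.353.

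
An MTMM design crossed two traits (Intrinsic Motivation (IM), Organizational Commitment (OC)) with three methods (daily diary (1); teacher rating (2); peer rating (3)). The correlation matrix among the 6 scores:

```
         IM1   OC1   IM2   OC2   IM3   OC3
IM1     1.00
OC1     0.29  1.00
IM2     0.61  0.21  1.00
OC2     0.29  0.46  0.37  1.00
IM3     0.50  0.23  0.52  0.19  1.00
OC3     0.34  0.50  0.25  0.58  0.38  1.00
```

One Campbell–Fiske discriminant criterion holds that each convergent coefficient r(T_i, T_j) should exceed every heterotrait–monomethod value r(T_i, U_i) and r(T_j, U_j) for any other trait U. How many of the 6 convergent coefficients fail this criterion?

0

Convergent coefficients and their comparison sets:
IM (methods 1·2): 0.61 vs {0.29, 0.37} → pass.
IM (methods 1·3): 0.50 vs {0.29, 0.38} → pass.
IM (methods 2·3): 0.52 vs {0.37, 0.38} → pass.
OC (methods 1·2): 0.46 vs {0.29, 0.37} → pass.
OC (methods 1·3): 0.50 vs {0.29, 0.38} → pass.
OC (methods 2·3): 0.58 vs {0.37, 0.38} → pass.
0 of 6 fail.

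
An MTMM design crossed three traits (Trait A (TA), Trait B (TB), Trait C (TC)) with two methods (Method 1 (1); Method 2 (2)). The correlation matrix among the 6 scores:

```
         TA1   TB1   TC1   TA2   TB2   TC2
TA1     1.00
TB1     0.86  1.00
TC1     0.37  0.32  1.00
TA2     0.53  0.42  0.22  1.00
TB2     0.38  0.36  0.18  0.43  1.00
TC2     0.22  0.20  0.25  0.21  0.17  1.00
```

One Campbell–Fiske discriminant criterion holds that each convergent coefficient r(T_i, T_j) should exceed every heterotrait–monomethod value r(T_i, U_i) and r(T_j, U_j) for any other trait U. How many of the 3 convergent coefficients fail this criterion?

Each convergent coefficient versus the relevant comparison correlations:
TA (methods 1·2): 0.53 vs {0.86, 0.43, 0.37, 0.21} → fail.
TB (methods 1·2): 0.36 vs {0.86, 0.43, 0.32, 0.17} → fail.
TC (methods 1·2): 0.25 vs {0.37, 0.21, 0.32, 0.17} → fail.
3 of 3 fail.

3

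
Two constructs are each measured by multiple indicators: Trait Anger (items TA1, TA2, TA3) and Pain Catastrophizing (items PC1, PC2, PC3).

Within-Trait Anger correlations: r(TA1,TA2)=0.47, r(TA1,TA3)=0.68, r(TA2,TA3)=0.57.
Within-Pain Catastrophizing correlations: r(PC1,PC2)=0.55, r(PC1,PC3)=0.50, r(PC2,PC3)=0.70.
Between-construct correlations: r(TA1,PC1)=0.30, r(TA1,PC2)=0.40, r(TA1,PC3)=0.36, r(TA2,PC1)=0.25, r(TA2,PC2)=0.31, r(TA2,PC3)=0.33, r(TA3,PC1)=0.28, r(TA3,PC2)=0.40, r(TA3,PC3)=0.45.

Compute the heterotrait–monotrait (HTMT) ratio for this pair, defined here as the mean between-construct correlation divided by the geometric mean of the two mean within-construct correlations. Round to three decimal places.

0.592

Mean heterotrait r = 3.08/9 = 0.3422.
Mean within-TA = 1.72/3 = 0.5733; mean within-PC = 1.75/3 = 0.5833.
Geometric mean = √(0.5733 × 0.5833) = 0.5783.
HTMT = 0.3422 / 0.5783 = 0.592.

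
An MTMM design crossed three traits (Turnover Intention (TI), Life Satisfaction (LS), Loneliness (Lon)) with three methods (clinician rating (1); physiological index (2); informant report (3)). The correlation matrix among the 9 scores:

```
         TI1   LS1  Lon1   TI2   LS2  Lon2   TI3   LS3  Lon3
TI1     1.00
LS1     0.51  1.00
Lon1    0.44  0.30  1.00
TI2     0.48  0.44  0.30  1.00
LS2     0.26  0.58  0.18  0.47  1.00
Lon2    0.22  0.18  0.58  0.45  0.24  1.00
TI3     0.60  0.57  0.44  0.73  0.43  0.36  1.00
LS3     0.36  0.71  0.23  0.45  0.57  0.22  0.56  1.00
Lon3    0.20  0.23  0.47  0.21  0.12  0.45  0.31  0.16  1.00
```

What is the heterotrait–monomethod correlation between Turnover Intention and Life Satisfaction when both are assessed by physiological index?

Different traits, same method: r(TI2, LS2) = 0.47.

0.47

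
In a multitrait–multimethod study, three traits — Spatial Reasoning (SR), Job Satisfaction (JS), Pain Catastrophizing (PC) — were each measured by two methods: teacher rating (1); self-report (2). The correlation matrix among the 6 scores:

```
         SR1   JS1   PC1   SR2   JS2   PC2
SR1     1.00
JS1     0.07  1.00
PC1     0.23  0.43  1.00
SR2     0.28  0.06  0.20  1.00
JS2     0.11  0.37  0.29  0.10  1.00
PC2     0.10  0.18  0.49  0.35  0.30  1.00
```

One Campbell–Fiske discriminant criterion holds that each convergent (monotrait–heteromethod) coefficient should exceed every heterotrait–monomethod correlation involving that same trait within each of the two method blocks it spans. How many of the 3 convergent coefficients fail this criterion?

2

Checking each validity diagonal entry against its comparison values:
SR (methods 1·2): 0.28 vs {0.07, 0.10, 0.23, 0.35} → fail.
JS (methods 1·2): 0.37 vs {0.07, 0.10, 0.43, 0.30} → fail.
PC (methods 1·2): 0.49 vs {0.23, 0.35, 0.43, 0.30} → pass.
2 of 3 fail.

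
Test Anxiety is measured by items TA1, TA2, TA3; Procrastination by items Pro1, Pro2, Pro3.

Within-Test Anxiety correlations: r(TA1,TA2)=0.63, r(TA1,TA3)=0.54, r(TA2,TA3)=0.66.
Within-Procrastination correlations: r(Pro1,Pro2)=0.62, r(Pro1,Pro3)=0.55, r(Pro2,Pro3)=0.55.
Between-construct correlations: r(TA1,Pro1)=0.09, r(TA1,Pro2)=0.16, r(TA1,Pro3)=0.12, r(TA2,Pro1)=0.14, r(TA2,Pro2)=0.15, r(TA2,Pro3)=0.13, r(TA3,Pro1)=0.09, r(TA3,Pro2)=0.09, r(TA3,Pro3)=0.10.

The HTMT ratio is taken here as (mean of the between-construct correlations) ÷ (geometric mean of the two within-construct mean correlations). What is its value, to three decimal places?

Mean heterotrait r = 1.07/9 = 0.1189.
Mean within-TA = 1.83/3 = 0.6100; mean within-Pro = 1.72/3 = 0.5733.
Geometric mean = √(0.6100 × 0.5733) = 0.5914.
HTMT = 0.1189 / 0.5914 = 0.201.

0.201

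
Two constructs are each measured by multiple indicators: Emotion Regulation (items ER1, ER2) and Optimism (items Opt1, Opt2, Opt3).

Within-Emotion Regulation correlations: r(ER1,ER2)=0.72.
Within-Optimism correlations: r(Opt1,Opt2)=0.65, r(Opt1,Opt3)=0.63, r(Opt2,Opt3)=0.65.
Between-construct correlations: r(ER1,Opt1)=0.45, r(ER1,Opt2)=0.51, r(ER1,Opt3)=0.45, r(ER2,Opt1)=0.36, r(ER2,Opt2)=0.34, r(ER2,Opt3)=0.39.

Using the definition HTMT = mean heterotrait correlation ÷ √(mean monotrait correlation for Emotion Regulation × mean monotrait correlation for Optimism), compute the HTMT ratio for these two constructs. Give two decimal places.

Mean between = 2.50/6 = 0.4167.
Mean within-ER = 0.72/1 = 0.7200; mean within-Opt = 1.93/3 = 0.6433.
Geometric mean = √(0.7200 × 0.6433) = 0.6806.
HTMT = 0.4167 / 0.6806 = 0.61.

0.61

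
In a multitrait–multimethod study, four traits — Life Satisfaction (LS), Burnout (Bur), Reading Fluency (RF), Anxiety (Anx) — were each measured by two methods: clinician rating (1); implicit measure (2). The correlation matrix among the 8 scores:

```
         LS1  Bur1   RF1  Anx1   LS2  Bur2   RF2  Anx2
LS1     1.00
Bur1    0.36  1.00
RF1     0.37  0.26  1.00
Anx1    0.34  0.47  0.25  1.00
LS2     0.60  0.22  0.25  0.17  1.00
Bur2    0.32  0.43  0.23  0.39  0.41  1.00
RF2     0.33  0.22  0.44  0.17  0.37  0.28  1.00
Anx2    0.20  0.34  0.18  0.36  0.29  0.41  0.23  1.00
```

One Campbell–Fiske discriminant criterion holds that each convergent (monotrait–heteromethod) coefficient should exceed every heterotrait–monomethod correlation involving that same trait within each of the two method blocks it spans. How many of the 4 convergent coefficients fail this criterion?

2

Checking each validity diagonal entry against its comparison values:
LS (methods 1·2): 0.60 vs {0.36, 0.41, 0.37, 0.37, 0.34, 0.29} → pass.
Bur (methods 1·2): 0.43 vs {0.36, 0.41, 0.26, 0.28, 0.47, 0.41} → fail.
RF (methods 1·2): 0.44 vs {0.37, 0.37, 0.26, 0.28, 0.25, 0.23} → pass.
Anx (methods 1·2): 0.36 vs {0.34, 0.29, 0.47, 0.41, 0.25, 0.23} → fail.
2 of 4 fail.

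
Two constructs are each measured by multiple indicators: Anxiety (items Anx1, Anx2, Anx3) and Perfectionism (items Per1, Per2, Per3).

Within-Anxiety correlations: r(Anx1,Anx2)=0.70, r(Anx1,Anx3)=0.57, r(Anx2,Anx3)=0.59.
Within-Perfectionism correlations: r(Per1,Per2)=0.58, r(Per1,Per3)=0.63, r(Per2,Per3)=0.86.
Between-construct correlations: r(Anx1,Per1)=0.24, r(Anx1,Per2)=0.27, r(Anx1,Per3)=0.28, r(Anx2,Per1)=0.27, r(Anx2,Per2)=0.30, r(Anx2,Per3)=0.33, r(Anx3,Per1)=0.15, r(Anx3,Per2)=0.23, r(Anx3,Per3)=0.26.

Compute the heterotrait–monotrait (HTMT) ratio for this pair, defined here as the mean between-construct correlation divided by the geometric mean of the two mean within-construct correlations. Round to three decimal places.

0.396

Between-construct mean = 2.33/9 = 0.2589.
Mean within-Anx = 1.86/3 = 0.6200; mean within-Per = 2.07/3 = 0.6900.
Geometric mean = √(0.6200 × 0.6900) = 0.6541.
HTMT = 0.2589 / 0.6541 = 0.396.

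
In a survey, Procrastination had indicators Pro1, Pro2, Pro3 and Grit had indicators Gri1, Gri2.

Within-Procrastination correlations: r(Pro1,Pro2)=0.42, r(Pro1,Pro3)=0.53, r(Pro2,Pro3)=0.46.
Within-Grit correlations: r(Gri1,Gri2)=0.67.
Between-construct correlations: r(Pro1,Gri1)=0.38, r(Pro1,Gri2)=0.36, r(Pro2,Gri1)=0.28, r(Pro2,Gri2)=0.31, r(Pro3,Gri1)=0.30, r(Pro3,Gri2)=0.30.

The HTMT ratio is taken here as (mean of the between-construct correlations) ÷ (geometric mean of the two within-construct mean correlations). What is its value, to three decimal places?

0.573

Between-construct mean = 1.93/6 = 0.3217.
Mean within-Pro = 1.41/3 = 0.4700; mean within-Gri = 0.67/1 = 0.6700.
Geometric mean = √(0.4700 × 0.6700) = 0.5612.
HTMT = 0.3217 / 0.5612 = 0.573.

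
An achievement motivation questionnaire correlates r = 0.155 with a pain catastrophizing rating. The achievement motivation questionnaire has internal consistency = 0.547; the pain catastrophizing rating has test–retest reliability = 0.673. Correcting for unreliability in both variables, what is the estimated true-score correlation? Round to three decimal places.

r_true = r_obs / √(r_xx · r_yy) = 0.155 / √(0.547 × 0.673) = 0.155 / √0.368131 = 0.155 / 0.6067 ≈ 0.255.

0.255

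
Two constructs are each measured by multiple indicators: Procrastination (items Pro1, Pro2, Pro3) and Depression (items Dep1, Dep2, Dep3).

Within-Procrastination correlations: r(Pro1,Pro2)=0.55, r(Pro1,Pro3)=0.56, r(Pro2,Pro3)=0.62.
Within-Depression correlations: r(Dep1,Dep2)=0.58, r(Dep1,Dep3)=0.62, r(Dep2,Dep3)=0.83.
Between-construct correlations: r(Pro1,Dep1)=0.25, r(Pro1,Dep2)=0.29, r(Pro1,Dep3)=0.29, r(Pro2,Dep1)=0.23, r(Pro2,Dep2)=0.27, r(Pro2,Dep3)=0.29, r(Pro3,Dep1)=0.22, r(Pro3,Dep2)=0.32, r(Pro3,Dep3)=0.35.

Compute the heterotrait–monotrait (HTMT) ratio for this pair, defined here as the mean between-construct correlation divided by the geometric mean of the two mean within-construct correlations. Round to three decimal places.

0.446

Mean heterotrait r = 2.51/9 = 0.2789.
Mean within-Pro = 1.73/3 = 0.5767; mean within-Dep = 2.03/3 = 0.6767.
Geometric mean = √(0.5767 × 0.6767) = 0.6247.
HTMT = 0.2789 / 0.6247 = 0.446.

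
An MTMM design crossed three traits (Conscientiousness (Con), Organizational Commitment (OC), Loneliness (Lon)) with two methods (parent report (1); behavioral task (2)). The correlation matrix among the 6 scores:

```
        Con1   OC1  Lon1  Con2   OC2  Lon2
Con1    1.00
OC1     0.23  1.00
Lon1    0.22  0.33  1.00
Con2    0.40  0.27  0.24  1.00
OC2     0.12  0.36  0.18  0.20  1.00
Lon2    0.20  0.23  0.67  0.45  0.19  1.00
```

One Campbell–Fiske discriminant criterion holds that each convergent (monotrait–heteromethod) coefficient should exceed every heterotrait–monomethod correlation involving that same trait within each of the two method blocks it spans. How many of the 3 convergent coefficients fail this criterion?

1

Each convergent coefficient versus the relevant comparison correlations:
Con (methods 1·2): 0.40 vs {0.23, 0.20, 0.22, 0.45} → fail.
OC (methods 1·2): 0.36 vs {0.23, 0.20, 0.33, 0.19} → pass.
Lon (methods 1·2): 0.67 vs {0.22, 0.45, 0.33, 0.19} → pass.
1 of 3 fail.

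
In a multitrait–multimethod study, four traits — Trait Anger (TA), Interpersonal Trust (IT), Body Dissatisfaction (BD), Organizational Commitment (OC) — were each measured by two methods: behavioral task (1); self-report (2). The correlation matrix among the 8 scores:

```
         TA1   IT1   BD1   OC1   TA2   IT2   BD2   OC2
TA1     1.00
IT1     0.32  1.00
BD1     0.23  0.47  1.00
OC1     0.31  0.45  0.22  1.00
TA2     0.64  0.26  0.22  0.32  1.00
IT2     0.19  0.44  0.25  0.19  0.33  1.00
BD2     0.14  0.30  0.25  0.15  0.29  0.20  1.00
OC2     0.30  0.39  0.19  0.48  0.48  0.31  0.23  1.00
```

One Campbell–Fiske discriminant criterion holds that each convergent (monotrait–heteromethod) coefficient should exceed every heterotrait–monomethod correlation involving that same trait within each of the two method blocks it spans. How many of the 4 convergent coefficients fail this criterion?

3

Each convergent coefficient versus the relevant comparison correlations:
TA (methods 1·2): 0.64 vs {0.32, 0.33, 0.23, 0.29, 0.31, 0.48} → pass.
IT (methods 1·2): 0.44 vs {0.32, 0.33, 0.47, 0.20, 0.45, 0.31} → fail.
BD (methods 1·2): 0.25 vs {0.23, 0.29, 0.47, 0.20, 0.22, 0.23} → fail.
OC (methods 1·2): 0.48 vs {0.31, 0.48, 0.45, 0.31, 0.22, 0.23} → fail.
3 of 4 fail.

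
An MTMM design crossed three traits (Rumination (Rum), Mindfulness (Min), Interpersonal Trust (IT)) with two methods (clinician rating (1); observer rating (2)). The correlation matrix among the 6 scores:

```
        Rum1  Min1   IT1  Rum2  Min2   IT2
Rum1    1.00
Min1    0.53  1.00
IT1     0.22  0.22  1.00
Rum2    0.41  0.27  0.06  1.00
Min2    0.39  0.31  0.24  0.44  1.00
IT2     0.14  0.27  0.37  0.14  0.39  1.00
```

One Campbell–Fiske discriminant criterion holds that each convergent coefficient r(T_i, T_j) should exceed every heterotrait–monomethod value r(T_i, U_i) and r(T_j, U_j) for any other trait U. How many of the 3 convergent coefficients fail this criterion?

3

Each convergent coefficient versus the relevant comparison correlations:
Rum (methods 1·2): 0.41 vs {0.53, 0.44, 0.22, 0.14} → fail.
Min (methods 1·2): 0.31 vs {0.53, 0.44, 0.22, 0.39} → fail.
IT (methods 1·2): 0.37 vs {0.22, 0.14, 0.22, 0.39} → fail.
3 of 3 fail.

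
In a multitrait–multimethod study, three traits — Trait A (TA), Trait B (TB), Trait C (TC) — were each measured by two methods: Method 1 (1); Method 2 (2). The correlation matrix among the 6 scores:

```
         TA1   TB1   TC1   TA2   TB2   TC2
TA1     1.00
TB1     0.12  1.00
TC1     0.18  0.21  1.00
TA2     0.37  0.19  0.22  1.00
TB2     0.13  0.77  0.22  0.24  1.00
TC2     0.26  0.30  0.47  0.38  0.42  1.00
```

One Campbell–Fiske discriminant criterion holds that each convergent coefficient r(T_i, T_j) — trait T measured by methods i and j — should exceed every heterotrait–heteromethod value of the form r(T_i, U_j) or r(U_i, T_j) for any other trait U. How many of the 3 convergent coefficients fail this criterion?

0

Checking each validity diagonal entry against its comparison values:
TA (methods 1·2): 0.37 vs {0.13, 0.19, 0.26, 0.22} → pass.
TB (methods 1·2): 0.77 vs {0.19, 0.13, 0.30, 0.22} → pass.
TC (methods 1·2): 0.47 vs {0.22, 0.26, 0.22, 0.30} → pass.
0 of 3 fail.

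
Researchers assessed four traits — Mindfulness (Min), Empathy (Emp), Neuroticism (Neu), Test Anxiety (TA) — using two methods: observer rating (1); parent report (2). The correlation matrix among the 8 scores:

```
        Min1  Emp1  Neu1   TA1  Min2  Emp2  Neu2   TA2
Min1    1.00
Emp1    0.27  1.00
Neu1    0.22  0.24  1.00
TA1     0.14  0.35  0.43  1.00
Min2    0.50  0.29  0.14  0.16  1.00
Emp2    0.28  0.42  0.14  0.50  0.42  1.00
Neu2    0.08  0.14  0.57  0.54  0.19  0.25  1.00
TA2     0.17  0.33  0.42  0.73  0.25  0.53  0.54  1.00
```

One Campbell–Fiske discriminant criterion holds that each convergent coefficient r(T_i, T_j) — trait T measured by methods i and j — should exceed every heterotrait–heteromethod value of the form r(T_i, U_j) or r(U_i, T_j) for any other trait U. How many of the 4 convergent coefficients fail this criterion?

Convergent coefficients and their comparison sets:
Min (methods 1·2): 0.50 vs {0.28, 0.29, 0.08, 0.14, 0.17, 0.16} → pass.
Emp (methods 1·2): 0.42 vs {0.29, 0.28, 0.14, 0.14, 0.33, 0.50} → fail.
Neu (methods 1·2): 0.57 vs {0.14, 0.08, 0.14, 0.14, 0.42, 0.54} → pass.
TA (methods 1·2): 0.73 vs {0.16, 0.17, 0.50, 0.33, 0.54, 0.42} → pass.
1 of 4 fail.

1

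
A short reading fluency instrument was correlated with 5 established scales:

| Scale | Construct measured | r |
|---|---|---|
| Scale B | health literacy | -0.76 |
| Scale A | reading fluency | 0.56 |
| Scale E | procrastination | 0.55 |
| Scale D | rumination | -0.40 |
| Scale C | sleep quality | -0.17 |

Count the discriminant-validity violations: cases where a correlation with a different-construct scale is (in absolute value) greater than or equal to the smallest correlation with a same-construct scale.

Convergent (same construct = reading fluency): Scale A.
Smallest convergent = 0.56. Discriminant |r|: 0.76, 0.55, 0.40, 0.17; count ≥ 0.56 → 1.

1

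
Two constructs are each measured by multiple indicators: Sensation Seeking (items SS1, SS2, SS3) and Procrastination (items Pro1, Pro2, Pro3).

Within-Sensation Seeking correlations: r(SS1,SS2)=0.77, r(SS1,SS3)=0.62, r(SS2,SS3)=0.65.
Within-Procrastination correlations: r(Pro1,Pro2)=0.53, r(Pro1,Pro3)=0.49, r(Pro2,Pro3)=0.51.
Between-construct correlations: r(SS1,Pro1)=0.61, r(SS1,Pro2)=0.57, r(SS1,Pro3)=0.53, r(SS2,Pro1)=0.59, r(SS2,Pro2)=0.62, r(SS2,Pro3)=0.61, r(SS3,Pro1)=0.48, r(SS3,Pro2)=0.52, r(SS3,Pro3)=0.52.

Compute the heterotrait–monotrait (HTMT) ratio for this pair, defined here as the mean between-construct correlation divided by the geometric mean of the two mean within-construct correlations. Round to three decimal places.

Between-construct mean = 5.05/9 = 0.5611.
Mean within-SS = 2.04/3 = 0.6800; mean within-Pro = 1.53/3 = 0.5100.
Geometric mean = √(0.6800 × 0.5100) = 0.5889.
HTMT = 0.5611 / 0.5889 = 0.953.

0.953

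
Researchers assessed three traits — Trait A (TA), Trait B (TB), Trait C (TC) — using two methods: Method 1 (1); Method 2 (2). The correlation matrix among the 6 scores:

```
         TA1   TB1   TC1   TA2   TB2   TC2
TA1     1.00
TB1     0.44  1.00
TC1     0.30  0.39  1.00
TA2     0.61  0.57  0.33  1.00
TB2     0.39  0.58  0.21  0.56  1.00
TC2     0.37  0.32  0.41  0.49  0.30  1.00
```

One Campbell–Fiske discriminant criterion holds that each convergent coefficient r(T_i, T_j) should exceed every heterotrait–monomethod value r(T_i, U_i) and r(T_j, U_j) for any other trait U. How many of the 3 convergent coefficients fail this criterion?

Each convergent coefficient versus the relevant comparison correlations:
TA (methods 1·2): 0.61 vs {0.44, 0.56, 0.30, 0.49} → pass.
TB (methods 1·2): 0.58 vs {0.44, 0.56, 0.39, 0.30} → pass.
TC (methods 1·2): 0.41 vs {0.30, 0.49, 0.39, 0.30} → fail.
1 of 3 fail.

1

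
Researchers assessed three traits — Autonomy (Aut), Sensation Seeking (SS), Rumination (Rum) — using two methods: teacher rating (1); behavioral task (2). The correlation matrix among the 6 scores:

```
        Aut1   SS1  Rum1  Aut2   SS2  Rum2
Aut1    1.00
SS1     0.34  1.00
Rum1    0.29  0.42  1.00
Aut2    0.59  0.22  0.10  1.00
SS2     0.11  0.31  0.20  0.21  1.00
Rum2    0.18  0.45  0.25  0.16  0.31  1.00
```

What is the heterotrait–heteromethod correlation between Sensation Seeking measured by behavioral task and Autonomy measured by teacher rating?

Different traits and methods: r(SS2, Aut1) = 0.11.

0.11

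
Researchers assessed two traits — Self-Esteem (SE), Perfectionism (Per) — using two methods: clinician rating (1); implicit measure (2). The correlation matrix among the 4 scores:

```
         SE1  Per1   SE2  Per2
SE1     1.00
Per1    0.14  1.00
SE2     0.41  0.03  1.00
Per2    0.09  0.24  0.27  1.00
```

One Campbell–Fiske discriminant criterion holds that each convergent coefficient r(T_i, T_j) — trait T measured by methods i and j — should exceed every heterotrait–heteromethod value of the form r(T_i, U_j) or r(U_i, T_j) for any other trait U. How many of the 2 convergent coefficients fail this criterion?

0

Checking each validity diagonal entry against its comparison values:
SE (methods 1·2): 0.41 vs {0.09, 0.03} → pass.
Per (methods 1·2): 0.24 vs {0.03, 0.09} → pass.
0 of 2 fail.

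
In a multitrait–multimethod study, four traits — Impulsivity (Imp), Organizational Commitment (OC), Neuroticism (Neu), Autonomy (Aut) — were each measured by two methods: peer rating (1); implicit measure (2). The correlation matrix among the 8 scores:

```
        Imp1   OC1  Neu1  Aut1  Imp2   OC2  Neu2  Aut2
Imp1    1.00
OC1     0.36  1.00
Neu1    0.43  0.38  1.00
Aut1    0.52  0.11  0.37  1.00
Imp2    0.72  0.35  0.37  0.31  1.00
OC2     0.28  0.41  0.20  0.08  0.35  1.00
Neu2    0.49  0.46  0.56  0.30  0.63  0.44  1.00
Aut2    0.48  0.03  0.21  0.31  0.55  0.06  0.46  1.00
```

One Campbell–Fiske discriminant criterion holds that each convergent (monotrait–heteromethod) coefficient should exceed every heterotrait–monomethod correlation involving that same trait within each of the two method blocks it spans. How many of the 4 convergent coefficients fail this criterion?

3

Convergent coefficients and their comparison sets:
Imp (methods 1·2): 0.72 vs {0.36, 0.35, 0.43, 0.63, 0.52, 0.55} → pass.
OC (methods 1·2): 0.41 vs {0.36, 0.35, 0.38, 0.44, 0.11, 0.06} → fail.
Neu (methods 1·2): 0.56 vs {0.43, 0.63, 0.38, 0.44, 0.37, 0.46} → fail.
Aut (methods 1·2): 0.31 vs {0.52, 0.55, 0.11, 0.06, 0.37, 0.46} → fail.
3 of 4 fail.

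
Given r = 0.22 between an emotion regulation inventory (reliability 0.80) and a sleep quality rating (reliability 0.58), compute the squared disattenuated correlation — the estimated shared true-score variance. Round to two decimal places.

Disattenuated r = 0.22 / √(0.80 × 0.58) = 0.22 / 0.6812 = 0.3230.
Shared true-score variance = 0.3230² = 0.1043 ≈ 0.10.

0.10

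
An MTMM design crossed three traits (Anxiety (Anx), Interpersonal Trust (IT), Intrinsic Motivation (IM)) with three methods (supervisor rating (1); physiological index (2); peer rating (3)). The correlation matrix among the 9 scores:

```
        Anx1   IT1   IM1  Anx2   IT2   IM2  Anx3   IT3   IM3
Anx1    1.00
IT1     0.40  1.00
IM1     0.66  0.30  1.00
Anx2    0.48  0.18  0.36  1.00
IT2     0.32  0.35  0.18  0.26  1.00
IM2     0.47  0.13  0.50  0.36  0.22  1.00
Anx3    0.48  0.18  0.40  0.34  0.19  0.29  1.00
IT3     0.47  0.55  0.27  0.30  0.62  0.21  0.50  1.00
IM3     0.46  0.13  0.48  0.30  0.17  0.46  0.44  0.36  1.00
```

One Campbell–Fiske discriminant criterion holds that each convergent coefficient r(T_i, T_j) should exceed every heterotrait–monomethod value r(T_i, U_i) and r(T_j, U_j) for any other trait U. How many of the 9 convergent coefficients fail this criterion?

Convergent coefficients and their comparison sets:
Anx (methods 1·2): 0.48 vs {0.40, 0.26, 0.66, 0.36} → fail.
Anx (methods 1·3): 0.48 vs {0.40, 0.50, 0.66, 0.44} → fail.
Anx (methods 2·3): 0.34 vs {0.26, 0.50, 0.36, 0.44} → fail.
IT (methods 1·2): 0.35 vs {0.40, 0.26, 0.30, 0.22} → fail.
IT (methods 1·3): 0.55 vs {0.40, 0.50, 0.30, 0.36} → pass.
IT (methods 2·3): 0.62 vs {0.26, 0.50, 0.22, 0.36} → pass.
IM (methods 1·2): 0.50 vs {0.66, 0.36, 0.30, 0.22} → fail.
IM (methods 1·3): 0.48 vs {0.66, 0.44, 0.30, 0.36} → fail.
IM (methods 2·3): 0.46 vs {0.36, 0.44, 0.22, 0.36} → pass.
6 of 9 fail.

6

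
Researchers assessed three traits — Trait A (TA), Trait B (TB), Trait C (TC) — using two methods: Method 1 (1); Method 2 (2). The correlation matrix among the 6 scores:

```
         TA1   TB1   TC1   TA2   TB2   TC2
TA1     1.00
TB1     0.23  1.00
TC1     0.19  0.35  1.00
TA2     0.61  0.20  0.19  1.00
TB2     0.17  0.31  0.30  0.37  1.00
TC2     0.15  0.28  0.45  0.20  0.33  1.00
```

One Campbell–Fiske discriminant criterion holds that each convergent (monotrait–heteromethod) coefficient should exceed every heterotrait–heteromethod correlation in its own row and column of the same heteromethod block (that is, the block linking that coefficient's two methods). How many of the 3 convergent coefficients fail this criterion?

Convergent coefficients and their comparison sets:
TA (methods 1·2): 0.61 vs {0.17, 0.20, 0.15, 0.19} → pass.
TB (methods 1·2): 0.31 vs {0.20, 0.17, 0.28, 0.30} → pass.
TC (methods 1·2): 0.45 vs {0.19, 0.15, 0.30, 0.28} → pass.
0 of 3 fail.

0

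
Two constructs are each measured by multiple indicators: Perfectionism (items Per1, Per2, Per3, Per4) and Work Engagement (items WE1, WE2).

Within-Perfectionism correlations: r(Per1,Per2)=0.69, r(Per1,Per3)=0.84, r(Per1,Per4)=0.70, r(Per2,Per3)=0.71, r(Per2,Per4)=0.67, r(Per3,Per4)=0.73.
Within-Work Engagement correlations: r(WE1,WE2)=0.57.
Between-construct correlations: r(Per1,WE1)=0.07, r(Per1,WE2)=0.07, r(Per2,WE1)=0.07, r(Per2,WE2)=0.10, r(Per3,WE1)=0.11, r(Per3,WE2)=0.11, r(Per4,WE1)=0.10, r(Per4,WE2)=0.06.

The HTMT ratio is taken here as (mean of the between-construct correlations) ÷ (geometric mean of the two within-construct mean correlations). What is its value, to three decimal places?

Mean heterotrait r = 0.69/8 = 0.0863.
Mean within-Per = 4.34/6 = 0.7233; mean within-WE = 0.57/1 = 0.5700.
Geometric mean = √(0.7233 × 0.5700) = 0.6421.
HTMT = 0.0863 / 0.6421 = 0.134.

0.134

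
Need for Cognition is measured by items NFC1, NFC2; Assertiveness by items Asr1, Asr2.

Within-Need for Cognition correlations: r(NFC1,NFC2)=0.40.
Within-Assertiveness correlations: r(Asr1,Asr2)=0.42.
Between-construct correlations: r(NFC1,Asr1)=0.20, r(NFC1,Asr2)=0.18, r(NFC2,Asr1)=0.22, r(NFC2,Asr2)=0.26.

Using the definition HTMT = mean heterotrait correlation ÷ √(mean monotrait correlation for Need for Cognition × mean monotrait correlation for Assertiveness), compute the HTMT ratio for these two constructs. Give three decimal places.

0.525

Mean between = 0.86/4 = 0.2150.
Mean within-NFC = 0.40/1 = 0.4000; mean within-Asr = 0.42/1 = 0.4200.
Geometric mean = √(0.4000 × 0.4200) = 0.4099.
HTMT = 0.2150 / 0.4099 = 0.525.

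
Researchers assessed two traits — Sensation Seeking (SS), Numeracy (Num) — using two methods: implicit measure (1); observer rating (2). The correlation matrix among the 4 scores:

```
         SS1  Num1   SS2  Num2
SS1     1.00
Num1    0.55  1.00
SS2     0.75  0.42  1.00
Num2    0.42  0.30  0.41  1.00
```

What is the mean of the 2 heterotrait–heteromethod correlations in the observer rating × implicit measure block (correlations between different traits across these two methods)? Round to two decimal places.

0.42

HTHM values (method 2 × method 1): 0.42, 0.42; mean = 0.84/2 = 0.42.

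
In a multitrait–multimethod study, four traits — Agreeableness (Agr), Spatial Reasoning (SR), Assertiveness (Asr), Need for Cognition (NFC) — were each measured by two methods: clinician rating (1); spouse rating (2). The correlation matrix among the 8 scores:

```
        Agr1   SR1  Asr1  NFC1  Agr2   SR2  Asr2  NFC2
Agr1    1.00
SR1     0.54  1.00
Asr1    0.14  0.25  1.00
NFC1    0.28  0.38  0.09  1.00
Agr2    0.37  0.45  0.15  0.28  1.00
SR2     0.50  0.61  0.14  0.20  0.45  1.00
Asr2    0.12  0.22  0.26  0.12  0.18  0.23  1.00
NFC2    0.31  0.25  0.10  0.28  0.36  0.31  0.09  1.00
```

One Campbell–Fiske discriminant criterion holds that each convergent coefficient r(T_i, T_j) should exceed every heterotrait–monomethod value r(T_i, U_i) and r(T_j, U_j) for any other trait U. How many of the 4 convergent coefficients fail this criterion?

2

Each convergent coefficient versus the relevant comparison correlations:
Agr (methods 1·2): 0.37 vs {0.54, 0.45, 0.14, 0.18, 0.28, 0.36} → fail.
SR (methods 1·2): 0.61 vs {0.54, 0.45, 0.25, 0.23, 0.38, 0.31} → pass.
Asr (methods 1·2): 0.26 vs {0.14, 0.18, 0.25, 0.23, 0.09, 0.09} → pass.
NFC (methods 1·2): 0.28 vs {0.28, 0.36, 0.38, 0.31, 0.09, 0.09} → fail.
2 of 4 fail.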